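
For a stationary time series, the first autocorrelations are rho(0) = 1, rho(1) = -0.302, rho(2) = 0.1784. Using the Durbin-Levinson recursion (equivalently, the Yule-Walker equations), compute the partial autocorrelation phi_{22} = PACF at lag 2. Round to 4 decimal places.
\phi_{22} = 0.0959

The PACF at lag k is phi_{kk}, the last component of the solution
to the Yule-Walker system G_k phi = r_k where
  (G_k)_{ij} = rho(|i - j|), (r_k)_i = rho(i), i,j = 1..k.
Equivalently, Durbin-Levinson gives phi_{kk} iteratively:
  phi_{11} = rho(1)
  phi_{kk} = [rho(k) - sum_{j=1..k-1} phi_{k-1,j} rho(k-j)]
            / [1 - sum_{j=1..k-1} phi_{k-1,j} rho(j)],
  phi_{k,j} = phi_{k-1,j} - phi_{kk} phi_{k-1,k-j},  j = 1..k-1.
Step k = 1:
  phi_11 = rho(1) = -0.302.
Step k = 2:
  phi_22 = [rho(2) - phi_11 rho(1)] / [1 - phi_11 rho(1)] = [0.1784 - (-0.302)(-0.302)] / [1 - (-0.302)(-0.302)]
         = 0.087196 / 0.908796 = 0.0959.
Therefore phi_{22} = 0.0959.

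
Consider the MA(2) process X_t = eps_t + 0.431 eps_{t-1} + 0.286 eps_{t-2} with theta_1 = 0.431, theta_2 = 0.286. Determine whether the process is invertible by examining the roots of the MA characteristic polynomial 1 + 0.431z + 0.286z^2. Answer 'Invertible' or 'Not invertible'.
\text{Invertible}

The MA(q) characteristic polynomial is P(z) = 1 + 0.431z + 0.286z^2.
Invertibility requires all roots to lie outside the unit circle, i.e. |z| > 1 for every root.
Set 1 + (0.431) z + (0.286) z^2 = 0, i.e. a z^2 + b z + c = 0 with a = 0.286, b = 0.431, c = 1.
Discriminant D = b^2 - 4ac = (0.431)^2 - 4*(0.286)*1 = 0.185761 - (1.144) = -0.958239.
D < 0, so the roots are the complex-conjugate pair z = (-b +/- i sqrt(-D)) / (2a) = -0.7535 +/- 1.7114i.
For a conjugate pair |z|^2 = z * conj(z) = (product of roots) = c/a = 1/(0.286) = 3.496503, so |z| = sqrt(3.496503) = 1.8699 for both roots.
Moduli of all roots: 1.8699, 1.8699.
All moduli strictly greater than 1? Yes.
Verdict: Invertible.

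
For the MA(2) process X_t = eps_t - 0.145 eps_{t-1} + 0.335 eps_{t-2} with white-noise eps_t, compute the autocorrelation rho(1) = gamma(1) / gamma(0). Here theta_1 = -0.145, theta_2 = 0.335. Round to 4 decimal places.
\rho(1) = -0.1708

For an MA(q) process with theta_0 = 1, the autocovariance is
  gamma(k) = sigma^2 * sum_{i=0..q-k} theta_i * theta_{i+k},
and rho(k) = gamma(k) / gamma(0). Sigma^2 cancels.
  numerator   = (1)*(-0.145) + (-0.145)*(0.335) = -0.193575.
  denominator = (1)^2 + (-0.145)^2 + (0.335)^2 = 1.13325.
  rho(1) = -0.193575 / 1.13325 = -0.1708.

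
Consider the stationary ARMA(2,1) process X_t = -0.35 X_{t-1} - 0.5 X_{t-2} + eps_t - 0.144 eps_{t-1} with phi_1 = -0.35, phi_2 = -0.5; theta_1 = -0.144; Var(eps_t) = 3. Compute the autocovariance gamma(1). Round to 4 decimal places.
\gamma(1) = -1.3619

Multiply the model equation by X_{t-k} and take expectations. With theta_0 = psi_0 = 1 and psi_j the MA(infinity) weights, this gives
  gamma(k) - sum_i phi_i gamma(k-i) = c_k,
  c_k = sigma^2 * sum_{j=k..q} theta_j psi_{j-k}   (c_k = 0 for k > q),
using gamma(-m) = gamma(m).
psi-weights needed (psi_j = theta_j + sum_i phi_i psi_{j-i}):
  psi_1 = theta_1 + phi_1 = -0.144 + (-0.35) = -0.494
Right-hand sides:
  c_0 = sigma^2 (1 + theta_1 psi_1) = 3 * (1 + (-0.144)(-0.494)) = 3 * 1.071136 = 3.213408
  c_1 = sigma^2 theta_1 = 3 * (-0.144) = -0.432
  c_2 = 0
Equations for k = 0, 1, 2 (AR order 2, c_2 = 0):
  (E0) gamma(0) = phi_1 gamma(1) + phi_2 gamma(2) + c_0
  (E1) gamma(1) = phi_1 gamma(0) + phi_2 gamma(1) + c_1
  (E2) gamma(2) = phi_1 gamma(1) + phi_2 gamma(0)
From (E1): gamma(1) = A gamma(0) + B with
  A = phi_1 / (1 - phi_2) = -0.35 / 1.5 = -0.233333,   B = c_1 / (1 - phi_2) = -0.432 / 1.5 = -0.288.
Insert (E2) into (E0): gamma(0) (1 - phi_2^2) = phi_1 (1 + phi_2) gamma(1) + c_0.
  phi_1 (1 + phi_2) = (-0.35)(0.5) = -0.175,   1 - phi_2^2 = 0.75.
Replace gamma(1) by A gamma(0) + B and collect gamma(0):
  gamma(0) [0.75 - (-0.175)(-0.233333)] = (-0.175)(-0.288) + 3.213408
  gamma(0) * 0.709167 = 3.263808
  gamma(0) = 3.263808 / 0.709167 = 4.602314.
  gamma(1) = A gamma(0) + B = (-0.233333)(4.602314) + (-0.288) = -1.361873.
Therefore gamma(1) = -1.3619 (to 4 decimal places).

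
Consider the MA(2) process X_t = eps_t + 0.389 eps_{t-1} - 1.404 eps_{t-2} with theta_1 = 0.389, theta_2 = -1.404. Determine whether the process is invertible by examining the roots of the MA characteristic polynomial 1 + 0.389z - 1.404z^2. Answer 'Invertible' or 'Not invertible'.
\text{Not invertible}

The MA(q) characteristic polynomial is P(z) = 1 + 0.389z - 1.404z^2.
Invertibility requires all roots to lie outside the unit circle, i.e. |z| > 1 for every root.
Set 1 + (0.389) z + (-1.404) z^2 = 0, i.e. a z^2 + b z + c = 0 with a = -1.404, b = 0.389, c = 1.
Discriminant D = b^2 - 4ac = (0.389)^2 - 4*(-1.404)*1 = 0.151321 - (-5.616) = 5.767321.
D >= 0, so the roots are real: z = (-b +/- sqrt(D)) / (2a) = (-0.389 +/- 2.401525) / (-2.808).
  z_1 = (-0.389 + 2.401525) / (-2.808) = -0.7167,   |z_1| = 0.7167.
  z_2 = (-0.389 - 2.401525) / (-2.808) = 0.9938,   |z_2| = 0.9938.
Moduli of all roots: 0.7167, 0.9938.
All moduli strictly greater than 1? No.
Verdict: Not invertible.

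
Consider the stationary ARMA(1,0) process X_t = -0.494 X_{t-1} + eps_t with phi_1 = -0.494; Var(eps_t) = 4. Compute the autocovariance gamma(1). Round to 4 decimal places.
\gamma(1) = -2.6139

Multiply the model equation by X_{t-k} and take expectations. With theta_0 = psi_0 = 1 and psi_j the MA(infinity) weights, this gives
  gamma(k) - sum_i phi_i gamma(k-i) = c_k,
  c_k = sigma^2 * sum_{j=k..q} theta_j psi_{j-k}   (c_k = 0 for k > q),
using gamma(-m) = gamma(m).
Pure AR (q = 0): c_0 = sigma^2 = 4, c_k = 0 for k >= 1.
Equations for k = 0 and k = 1 (AR order 1):
  gamma(0) = phi_1 gamma(1) + c_0
  gamma(1) = phi_1 gamma(0) + c_1
Substituting the second into the first: gamma(0) (1 - phi_1^2) = c_0 + phi_1 c_1, so
  gamma(0) = c_0 / (1 - phi_1^2) = 4 / (1 - (-0.494)^2) = 4 / 0.755964 = 5.291257.
  gamma(1) = phi_1 gamma(0) = (-0.494)(5.291257) = -2.613881.
Therefore gamma(1) = -2.6139 (to 4 decimal places).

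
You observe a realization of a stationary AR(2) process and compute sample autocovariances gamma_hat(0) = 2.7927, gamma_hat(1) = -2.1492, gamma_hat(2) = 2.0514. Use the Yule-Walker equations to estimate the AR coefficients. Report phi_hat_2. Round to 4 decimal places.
\hat\phi_{2} = 0.3490

The Yule-Walker equations for an AR(p) process read, in matrix form,
  Gamma_p phi = r_p,   with   (Gamma_p)_{ij} = gamma(|i - j|),
                       (r_p)_i = gamma(i),   i,j = 1..p.
Substitute the sample gammas (Toeplitz matrix and right-hand side of size 2):
  Gamma_p = [[2.7927, -2.1492], [-2.1492, 2.7927]]
  r_p     = [-2.1492, 2.0514]
Written out:
  2.7927 phi_1 - 2.1492 phi_2 = -2.1492
  -2.1492 phi_1 + 2.7927 phi_2 = 2.0514
Solve by Cramer's rule:
  det = gamma(0)^2 - gamma(1)^2 = (2.7927)^2 - (-2.1492)^2 = 7.79917329 - 4.61906064 = 3.18011265
  phi_hat_1 = [gamma(1) gamma(0) - gamma(1) gamma(2)] / det = [(-2.1492)(2.7927) - (-2.1492)(2.0514)] / 3.18011265 = -1.59320196 / 3.18011265 = -0.501
  phi_hat_2 = [gamma(0) gamma(2) - gamma(1)^2] / det = [(2.7927)(2.0514) - (-2.1492)^2] / 3.18011265 = 1.10988414 / 3.18011265 = 0.349
So phi_hat = [-0.5010, 0.3490].
Therefore phi_hat_2 = 0.3490.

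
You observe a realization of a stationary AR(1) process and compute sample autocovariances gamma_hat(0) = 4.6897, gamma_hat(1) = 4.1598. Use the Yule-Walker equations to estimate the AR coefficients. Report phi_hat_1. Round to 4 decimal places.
\hat\phi_{1} = 0.8870

The Yule-Walker equations for an AR(p) process read, in matrix form,
  Gamma_p phi = r_p,   with   (Gamma_p)_{ij} = gamma(|i - j|),
                       (r_p)_i = gamma(i),   i,j = 1..p.
Substitute the sample gammas (Toeplitz matrix and right-hand side of size 1):
  Gamma_p = [[4.6897]]
  r_p     = [4.1598]
With p = 1 this is the single equation gamma(0) phi_1 = gamma(1):
  phi_hat_1 = gamma(1) / gamma(0) = 4.1598 / 4.6897 = 0.8870.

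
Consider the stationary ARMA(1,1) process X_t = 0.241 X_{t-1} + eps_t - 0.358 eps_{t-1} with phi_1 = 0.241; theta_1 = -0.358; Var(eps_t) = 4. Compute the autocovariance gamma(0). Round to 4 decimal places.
\gamma(0) = 4.0581

Multiply the model equation by X_{t-k} and take expectations. With theta_0 = psi_0 = 1 and psi_j the MA(infinity) weights, this gives
  gamma(k) - sum_i phi_i gamma(k-i) = c_k,
  c_k = sigma^2 * sum_{j=k..q} theta_j psi_{j-k}   (c_k = 0 for k > q),
using gamma(-m) = gamma(m).
psi-weights needed (psi_j = theta_j + sum_i phi_i psi_{j-i}):
  psi_1 = theta_1 + phi_1 = -0.358 + (0.241) = -0.117
Right-hand sides:
  c_0 = sigma^2 (1 + theta_1 psi_1) = 4 * (1 + (-0.358)(-0.117)) = 4 * 1.041886 = 4.167544
  c_1 = sigma^2 theta_1 = 4 * (-0.358) = -1.432
  c_2 = 0
Equations for k = 0 and k = 1 (AR order 1):
  gamma(0) = phi_1 gamma(1) + c_0
  gamma(1) = phi_1 gamma(0) + c_1
Substituting the second into the first: gamma(0) (1 - phi_1^2) = c_0 + phi_1 c_1, so
  gamma(0) = (c_0 + phi_1 c_1) / (1 - phi_1^2) = (4.167544 + (0.241)(-1.432)) / (1 - (0.241)^2) = 3.822432 / 0.941919 = 4.058132.
Therefore gamma(0) = 4.0581 (to 4 decimal places).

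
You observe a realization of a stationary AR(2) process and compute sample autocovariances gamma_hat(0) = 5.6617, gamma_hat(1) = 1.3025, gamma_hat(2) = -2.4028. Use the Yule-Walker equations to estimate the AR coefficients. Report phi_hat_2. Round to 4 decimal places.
\hat\phi_{2} = -0.5040

The Yule-Walker equations for an AR(p) process read, in matrix form,
  Gamma_p phi = r_p,   with   (Gamma_p)_{ij} = gamma(|i - j|),
                       (r_p)_i = gamma(i),   i,j = 1..p.
Substitute the sample gammas (Toeplitz matrix and right-hand side of size 2):
  Gamma_p = [[5.6617, 1.3025], [1.3025, 5.6617]]
  r_p     = [1.3025, -2.4028]
Written out:
  5.6617 phi_1 + 1.3025 phi_2 = 1.3025
  1.3025 phi_1 + 5.6617 phi_2 = -2.4028
Solve by Cramer's rule:
  det = gamma(0)^2 - gamma(1)^2 = (5.6617)^2 - (1.3025)^2 = 32.05484689 - 1.69650625 = 30.35834064
  phi_hat_1 = [gamma(1) gamma(0) - gamma(1) gamma(2)] / det = [(1.3025)(5.6617) - (1.3025)(-2.4028)] / 30.35834064 = 10.50401125 / 30.35834064 = 0.346
  phi_hat_2 = [gamma(0) gamma(2) - gamma(1)^2] / det = [(5.6617)(-2.4028) - (1.3025)^2] / 30.35834064 = -15.30043901 / 30.35834064 = -0.504
So phi_hat = [0.3460, -0.5040].
Therefore phi_hat_2 = -0.5040.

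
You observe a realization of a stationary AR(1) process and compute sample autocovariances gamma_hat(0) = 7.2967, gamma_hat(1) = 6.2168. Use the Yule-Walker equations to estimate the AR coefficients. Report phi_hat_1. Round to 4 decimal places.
\hat\phi_{1} = 0.8520

The Yule-Walker equations for an AR(p) process read, in matrix form,
  Gamma_p phi = r_p,   with   (Gamma_p)_{ij} = gamma(|i - j|),
                       (r_p)_i = gamma(i),   i,j = 1..p.
Substitute the sample gammas (Toeplitz matrix and right-hand side of size 1):
  Gamma_p = [[7.2967]]
  r_p     = [6.2168]
With p = 1 this is the single equation gamma(0) phi_1 = gamma(1):
  phi_hat_1 = gamma(1) / gamma(0) = 6.2168 / 7.2967 = 0.8520.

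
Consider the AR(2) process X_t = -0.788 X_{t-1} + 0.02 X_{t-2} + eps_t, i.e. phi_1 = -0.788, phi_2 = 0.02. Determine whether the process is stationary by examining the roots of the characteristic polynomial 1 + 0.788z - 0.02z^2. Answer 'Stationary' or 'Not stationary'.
\text{Stationary}

The AR(p) characteristic polynomial is P(z) = 1 + 0.788z - 0.02z^2.
Stationarity requires all roots to lie outside the unit circle, i.e. |z| > 1 for every root.
Set 1 + (0.788) z + (-0.02) z^2 = 0, i.e. a z^2 + b z + c = 0 with a = -0.02, b = 0.788, c = 1.
Discriminant D = b^2 - 4ac = (0.788)^2 - 4*(-0.02)*1 = 0.620944 - (-0.08) = 0.700944.
D >= 0, so the roots are real: z = (-b +/- sqrt(D)) / (2a) = (-0.788 +/- 0.837224) / (-0.04).
  z_1 = (-0.788 + 0.837224) / (-0.04) = -1.2306,   |z_1| = 1.2306.
  z_2 = (-0.788 - 0.837224) / (-0.04) = 40.6306,   |z_2| = 40.6306.
Moduli of all roots: 1.2306, 40.6306.
All moduli strictly greater than 1? Yes.
Verdict: Stationary.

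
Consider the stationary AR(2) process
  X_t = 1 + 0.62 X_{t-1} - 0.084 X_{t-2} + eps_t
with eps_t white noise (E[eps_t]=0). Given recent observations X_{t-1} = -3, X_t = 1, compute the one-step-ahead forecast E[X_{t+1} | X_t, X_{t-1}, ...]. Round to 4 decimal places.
E[X_{t+1} \mid \mathcal F_t] = 1.8720

For an AR(p) model X_t = c + sum_i phi_i X_{t-i} + eps_t, the
one-step-ahead conditional mean is
  E[X_{t+1} | X_t, ...] = c + sum_i phi_i X_{t+1-i}.
Substitute known values:
  E[X_{t+1} | ...] = 1 + (0.62) * (1) + (-0.084) * (-3)
                   = 1.8720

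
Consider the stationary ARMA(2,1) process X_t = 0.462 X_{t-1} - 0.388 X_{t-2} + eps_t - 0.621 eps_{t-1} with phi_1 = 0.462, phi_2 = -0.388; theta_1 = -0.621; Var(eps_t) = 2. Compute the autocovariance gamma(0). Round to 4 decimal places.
\gamma(0) = 2.5743

Multiply the model equation by X_{t-k} and take expectations. With theta_0 = psi_0 = 1 and psi_j the MA(infinity) weights, this gives
  gamma(k) - sum_i phi_i gamma(k-i) = c_k,
  c_k = sigma^2 * sum_{j=k..q} theta_j psi_{j-k}   (c_k = 0 for k > q),
using gamma(-m) = gamma(m).
psi-weights needed (psi_j = theta_j + sum_i phi_i psi_{j-i}):
  psi_1 = theta_1 + phi_1 = -0.621 + (0.462) = -0.159
Right-hand sides:
  c_0 = sigma^2 (1 + theta_1 psi_1) = 2 * (1 + (-0.621)(-0.159)) = 2 * 1.098739 = 2.197478
  c_1 = sigma^2 theta_1 = 2 * (-0.621) = -1.242
  c_2 = 0
Equations for k = 0, 1, 2 (AR order 2, c_2 = 0):
  (E0) gamma(0) = phi_1 gamma(1) + phi_2 gamma(2) + c_0
  (E1) gamma(1) = phi_1 gamma(0) + phi_2 gamma(1) + c_1
  (E2) gamma(2) = phi_1 gamma(1) + phi_2 gamma(0)
From (E1): gamma(1) = A gamma(0) + B with
  A = phi_1 / (1 - phi_2) = 0.462 / 1.388 = 0.332853,   B = c_1 / (1 - phi_2) = -1.242 / 1.388 = -0.894813.
Insert (E2) into (E0): gamma(0) (1 - phi_2^2) = phi_1 (1 + phi_2) gamma(1) + c_0.
  phi_1 (1 + phi_2) = (0.462)(0.612) = 0.282744,   1 - phi_2^2 = 0.849456.
Replace gamma(1) by A gamma(0) + B and collect gamma(0):
  gamma(0) [0.849456 - (0.282744)(0.332853)] = (0.282744)(-0.894813) + 2.197478
  gamma(0) * 0.755344 = 1.944475
  gamma(0) = 1.944475 / 0.755344 = 2.574291.
Therefore gamma(0) = 2.5743 (to 4 decimal places).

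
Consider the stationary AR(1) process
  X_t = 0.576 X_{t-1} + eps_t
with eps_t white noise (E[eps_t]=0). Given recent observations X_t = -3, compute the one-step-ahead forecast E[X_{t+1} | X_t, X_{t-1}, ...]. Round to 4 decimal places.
E[X_{t+1} \mid \mathcal F_t] = -1.7280

For an AR(p) model X_t = c + sum_i phi_i X_{t-i} + eps_t, the
one-step-ahead conditional mean is
  E[X_{t+1} | X_t, ...] = c + sum_i phi_i X_{t+1-i}.
Substitute known values:
  E[X_{t+1} | ...] = (0.576) * (-3)
                   = -1.7280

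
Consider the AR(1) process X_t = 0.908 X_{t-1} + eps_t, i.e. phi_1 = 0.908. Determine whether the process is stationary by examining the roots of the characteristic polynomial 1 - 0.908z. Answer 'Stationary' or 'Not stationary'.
\text{Stationary}

The AR(p) characteristic polynomial is P(z) = 1 - 0.908z.
Stationarity requires all roots to lie outside the unit circle, i.e. |z| > 1 for every root.
This is linear in z: 1 + (-0.908) z = 0  =>  z = -1/(-0.908) = 1.101322,  |z| = 1.101322.
Moduli of all roots: 1.1013.
All moduli strictly greater than 1? Yes.
Verdict: Stationary.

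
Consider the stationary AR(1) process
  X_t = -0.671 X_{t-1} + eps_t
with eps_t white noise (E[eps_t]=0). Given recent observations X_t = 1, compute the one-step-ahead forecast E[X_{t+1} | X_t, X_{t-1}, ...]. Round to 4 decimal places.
E[X_{t+1} \mid \mathcal F_t] = -0.6710

For an AR(p) model X_t = c + sum_i phi_i X_{t-i} + eps_t, the
one-step-ahead conditional mean is
  E[X_{t+1} | X_t, ...] = c + sum_i phi_i X_{t+1-i}.
Substitute known values:
  E[X_{t+1} | ...] = (-0.671) * (1)
                   = -0.6710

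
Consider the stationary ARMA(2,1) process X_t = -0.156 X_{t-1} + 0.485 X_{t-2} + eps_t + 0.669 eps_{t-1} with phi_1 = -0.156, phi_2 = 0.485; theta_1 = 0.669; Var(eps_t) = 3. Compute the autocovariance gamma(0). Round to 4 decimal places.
\gamma(0) = 4.5016

Multiply the model equation by X_{t-k} and take expectations. With theta_0 = psi_0 = 1 and psi_j the MA(infinity) weights, this gives
  gamma(k) - sum_i phi_i gamma(k-i) = c_k,
  c_k = sigma^2 * sum_{j=k..q} theta_j psi_{j-k}   (c_k = 0 for k > q),
using gamma(-m) = gamma(m).
psi-weights needed (psi_j = theta_j + sum_i phi_i psi_{j-i}):
  psi_1 = theta_1 + phi_1 = 0.669 + (-0.156) = 0.513
Right-hand sides:
  c_0 = sigma^2 (1 + theta_1 psi_1) = 3 * (1 + (0.669)(0.513)) = 3 * 1.343197 = 4.029591
  c_1 = sigma^2 theta_1 = 3 * (0.669) = 2.007
  c_2 = 0
Equations for k = 0, 1, 2 (AR order 2, c_2 = 0):
  (E0) gamma(0) = phi_1 gamma(1) + phi_2 gamma(2) + c_0
  (E1) gamma(1) = phi_1 gamma(0) + phi_2 gamma(1) + c_1
  (E2) gamma(2) = phi_1 gamma(1) + phi_2 gamma(0)
From (E1): gamma(1) = A gamma(0) + B with
  A = phi_1 / (1 - phi_2) = -0.156 / 0.515 = -0.302913,   B = c_1 / (1 - phi_2) = 2.007 / 0.515 = 3.897087.
Insert (E2) into (E0): gamma(0) (1 - phi_2^2) = phi_1 (1 + phi_2) gamma(1) + c_0.
  phi_1 (1 + phi_2) = (-0.156)(1.485) = -0.23166,   1 - phi_2^2 = 0.764775.
Replace gamma(1) by A gamma(0) + B and collect gamma(0):
  gamma(0) [0.764775 - (-0.23166)(-0.302913)] = (-0.23166)(3.897087) + 4.029591
  gamma(0) * 0.694602 = 3.126792
  gamma(0) = 3.126792 / 0.694602 = 4.501557.
Therefore gamma(0) = 4.5016 (to 4 decimal places).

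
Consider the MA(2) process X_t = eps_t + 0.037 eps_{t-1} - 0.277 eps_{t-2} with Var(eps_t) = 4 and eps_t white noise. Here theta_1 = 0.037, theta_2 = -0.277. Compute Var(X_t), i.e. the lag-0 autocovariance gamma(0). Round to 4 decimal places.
\gamma(0) = 4.3124

For an MA(q) process X_t = eps_t + sum_i theta_i eps_{t-i} with
Var(eps_t) = sigma^2, the variance is
  gamma(0) = sigma^2 * (1 + sum_i theta_i^2).
  sum_i theta_i^2 = (0.037)^2 + (-0.277)^2 = 0.001369 + 0.076729 = 0.078098.
  gamma(0) = 4 * (1 + 0.078098) = 4 * 1.078098 = 4.312392, which rounds to 4.3124.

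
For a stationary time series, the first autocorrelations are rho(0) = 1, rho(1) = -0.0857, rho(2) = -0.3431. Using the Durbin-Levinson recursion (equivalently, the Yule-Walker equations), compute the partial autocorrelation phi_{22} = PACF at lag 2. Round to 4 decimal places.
\phi_{22} = -0.3530

The PACF at lag k is phi_{kk}, the last component of the solution
to the Yule-Walker system G_k phi = r_k where
  (G_k)_{ij} = rho(|i - j|), (r_k)_i = rho(i), i,j = 1..k.
Equivalently, Durbin-Levinson gives phi_{kk} iteratively:
  phi_{11} = rho(1)
  phi_{kk} = [rho(k) - sum_{j=1..k-1} phi_{k-1,j} rho(k-j)]
            / [1 - sum_{j=1..k-1} phi_{k-1,j} rho(j)],
  phi_{k,j} = phi_{k-1,j} - phi_{kk} phi_{k-1,k-j},  j = 1..k-1.
Step k = 1:
  phi_11 = rho(1) = -0.0857.
Step k = 2:
  phi_22 = [rho(2) - phi_11 rho(1)] / [1 - phi_11 rho(1)] = [-0.3431 - (-0.0857)(-0.0857)] / [1 - (-0.0857)(-0.0857)]
         = -0.35044449 / 0.99265551 = -0.353.
Therefore phi_{22} = -0.3530.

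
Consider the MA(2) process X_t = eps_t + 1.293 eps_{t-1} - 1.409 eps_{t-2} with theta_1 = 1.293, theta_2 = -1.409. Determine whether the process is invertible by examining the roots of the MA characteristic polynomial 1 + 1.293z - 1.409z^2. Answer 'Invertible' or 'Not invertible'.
\text{Not invertible}

The MA(q) characteristic polynomial is P(z) = 1 + 1.293z - 1.409z^2.
Invertibility requires all roots to lie outside the unit circle, i.e. |z| > 1 for every root.
Set 1 + (1.293) z + (-1.409) z^2 = 0, i.e. a z^2 + b z + c = 0 with a = -1.409, b = 1.293, c = 1.
Discriminant D = b^2 - 4ac = (1.293)^2 - 4*(-1.409)*1 = 1.671849 - (-5.636) = 7.307849.
D >= 0, so the roots are real: z = (-b +/- sqrt(D)) / (2a) = (-1.293 +/- 2.703303) / (-2.818).
  z_1 = (-1.293 + 2.703303) / (-2.818) = -0.5005,   |z_1| = 0.5005.
  z_2 = (-1.293 - 2.703303) / (-2.818) = 1.4181,   |z_2| = 1.4181.
Moduli of all roots: 0.5005, 1.4181.
All moduli strictly greater than 1? No.
Verdict: Not invertible.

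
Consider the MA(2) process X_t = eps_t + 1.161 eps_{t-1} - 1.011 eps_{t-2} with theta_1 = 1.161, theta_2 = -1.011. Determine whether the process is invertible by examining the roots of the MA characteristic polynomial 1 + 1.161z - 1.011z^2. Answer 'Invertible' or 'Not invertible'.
\text{Not invertible}

The MA(q) characteristic polynomial is P(z) = 1 + 1.161z - 1.011z^2.
Invertibility requires all roots to lie outside the unit circle, i.e. |z| > 1 for every root.
Set 1 + (1.161) z + (-1.011) z^2 = 0, i.e. a z^2 + b z + c = 0 with a = -1.011, b = 1.161, c = 1.
Discriminant D = b^2 - 4ac = (1.161)^2 - 4*(-1.011)*1 = 1.347921 - (-4.044) = 5.391921.
D >= 0, so the roots are real: z = (-b +/- sqrt(D)) / (2a) = (-1.161 +/- 2.322051) / (-2.022).
  z_1 = (-1.161 + 2.322051) / (-2.022) = -0.5742,   |z_1| = 0.5742.
  z_2 = (-1.161 - 2.322051) / (-2.022) = 1.7226,   |z_2| = 1.7226.
Moduli of all roots: 0.5742, 1.7226.
All moduli strictly greater than 1? No.
Verdict: Not invertible.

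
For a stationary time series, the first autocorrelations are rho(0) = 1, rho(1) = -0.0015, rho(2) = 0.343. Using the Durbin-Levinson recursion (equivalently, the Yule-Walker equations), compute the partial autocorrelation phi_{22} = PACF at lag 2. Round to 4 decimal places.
\phi_{22} = 0.3430

The PACF at lag k is phi_{kk}, the last component of the solution
to the Yule-Walker system G_k phi = r_k where
  (G_k)_{ij} = rho(|i - j|), (r_k)_i = rho(i), i,j = 1..k.
Equivalently, Durbin-Levinson gives phi_{kk} iteratively:
  phi_{11} = rho(1)
  phi_{kk} = [rho(k) - sum_{j=1..k-1} phi_{k-1,j} rho(k-j)]
            / [1 - sum_{j=1..k-1} phi_{k-1,j} rho(j)],
  phi_{k,j} = phi_{k-1,j} - phi_{kk} phi_{k-1,k-j},  j = 1..k-1.
Step k = 1:
  phi_11 = rho(1) = -0.0015.
Step k = 2:
  phi_22 = [rho(2) - phi_11 rho(1)] / [1 - phi_11 rho(1)] = [0.343 - (-0.0015)(-0.0015)] / [1 - (-0.0015)(-0.0015)]
         = 0.34299775 / 0.99999775 = 0.343.
Therefore phi_{22} = 0.3430.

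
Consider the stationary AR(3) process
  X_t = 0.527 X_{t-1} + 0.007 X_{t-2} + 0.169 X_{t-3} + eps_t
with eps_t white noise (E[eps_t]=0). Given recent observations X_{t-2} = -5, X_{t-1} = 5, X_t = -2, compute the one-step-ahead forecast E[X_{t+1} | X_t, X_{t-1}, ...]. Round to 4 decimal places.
E[X_{t+1} \mid \mathcal F_t] = -1.8640

For an AR(p) model X_t = c + sum_i phi_i X_{t-i} + eps_t, the
one-step-ahead conditional mean is
  E[X_{t+1} | X_t, ...] = c + sum_i phi_i X_{t+1-i}.
Substitute known values:
  E[X_{t+1} | ...] = (0.527) * (-2) + (0.007) * (5) + (0.169) * (-5)
                   = -1.8640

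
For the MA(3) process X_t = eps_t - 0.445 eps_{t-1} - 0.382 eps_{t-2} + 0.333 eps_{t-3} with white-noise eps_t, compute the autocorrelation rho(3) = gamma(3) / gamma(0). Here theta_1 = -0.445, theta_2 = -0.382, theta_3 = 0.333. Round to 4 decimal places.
\rho(3) = 0.2289

For an MA(q) process with theta_0 = 1, the autocovariance is
  gamma(k) = sigma^2 * sum_{i=0..q-k} theta_i * theta_{i+k},
and rho(k) = gamma(k) / gamma(0). Sigma^2 cancels.
  numerator   = (1)*(0.333) = 0.333.
  denominator = (1)^2 + (-0.445)^2 + (-0.382)^2 + (0.333)^2 = 1.454838.
  rho(3) = 0.333 / 1.454838 = 0.2289.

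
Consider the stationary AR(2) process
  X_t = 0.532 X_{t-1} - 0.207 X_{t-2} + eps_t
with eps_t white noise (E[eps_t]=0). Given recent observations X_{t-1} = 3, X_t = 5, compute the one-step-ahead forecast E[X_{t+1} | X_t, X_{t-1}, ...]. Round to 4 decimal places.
E[X_{t+1} \mid \mathcal F_t] = 2.0390

For an AR(p) model X_t = c + sum_i phi_i X_{t-i} + eps_t, the
one-step-ahead conditional mean is
  E[X_{t+1} | X_t, ...] = c + sum_i phi_i X_{t+1-i}.
Substitute known values:
  E[X_{t+1} | ...] = (0.532) * (5) + (-0.207) * (3)
                   = 2.0390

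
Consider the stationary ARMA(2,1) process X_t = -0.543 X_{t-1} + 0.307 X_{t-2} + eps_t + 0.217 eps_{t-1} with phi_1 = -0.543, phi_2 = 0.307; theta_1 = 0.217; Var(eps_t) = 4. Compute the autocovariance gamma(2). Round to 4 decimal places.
\gamma(2) = 5.2441

Multiply the model equation by X_{t-k} and take expectations. With theta_0 = psi_0 = 1 and psi_j the MA(infinity) weights, this gives
  gamma(k) - sum_i phi_i gamma(k-i) = c_k,
  c_k = sigma^2 * sum_{j=k..q} theta_j psi_{j-k}   (c_k = 0 for k > q),
using gamma(-m) = gamma(m).
psi-weights needed (psi_j = theta_j + sum_i phi_i psi_{j-i}):
  psi_1 = theta_1 + phi_1 = 0.217 + (-0.543) = -0.326
Right-hand sides:
  c_0 = sigma^2 (1 + theta_1 psi_1) = 4 * (1 + (0.217)(-0.326)) = 4 * 0.929258 = 3.717032
  c_1 = sigma^2 theta_1 = 4 * (0.217) = 0.868
  c_2 = 0
Equations for k = 0, 1, 2 (AR order 2, c_2 = 0):
  (E0) gamma(0) = phi_1 gamma(1) + phi_2 gamma(2) + c_0
  (E1) gamma(1) = phi_1 gamma(0) + phi_2 gamma(1) + c_1
  (E2) gamma(2) = phi_1 gamma(1) + phi_2 gamma(0)
From (E1): gamma(1) = A gamma(0) + B with
  A = phi_1 / (1 - phi_2) = -0.543 / 0.693 = -0.78355,   B = c_1 / (1 - phi_2) = 0.868 / 0.693 = 1.252525.
Insert (E2) into (E0): gamma(0) (1 - phi_2^2) = phi_1 (1 + phi_2) gamma(1) + c_0.
  phi_1 (1 + phi_2) = (-0.543)(1.307) = -0.709701,   1 - phi_2^2 = 0.905751.
Replace gamma(1) by A gamma(0) + B and collect gamma(0):
  gamma(0) [0.905751 - (-0.709701)(-0.78355)] = (-0.709701)(1.252525) + 3.717032
  gamma(0) * 0.349665 = 2.828114
  gamma(0) = 2.828114 / 0.349665 = 8.088067.
  gamma(1) = A gamma(0) + B = (-0.78355)(8.088067) + (1.252525) = -5.084878.
  gamma(2) = phi_1 gamma(1) + phi_2 gamma(0) = (-0.543)(-5.084878) + (0.307)(8.088067) = 5.244126.
Therefore gamma(2) = 5.2441 (to 4 decimal places).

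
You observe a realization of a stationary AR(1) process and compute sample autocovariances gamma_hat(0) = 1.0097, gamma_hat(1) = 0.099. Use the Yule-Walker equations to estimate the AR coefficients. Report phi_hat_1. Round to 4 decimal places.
\hat\phi_{1} = 0.0980

The Yule-Walker equations for an AR(p) process read, in matrix form,
  Gamma_p phi = r_p,   with   (Gamma_p)_{ij} = gamma(|i - j|),
                       (r_p)_i = gamma(i),   i,j = 1..p.
Substitute the sample gammas (Toeplitz matrix and right-hand side of size 1):
  Gamma_p = [[1.0097]]
  r_p     = [0.099]
With p = 1 this is the single equation gamma(0) phi_1 = gamma(1):
  phi_hat_1 = gamma(1) / gamma(0) = 0.099 / 1.0097 = 0.0980.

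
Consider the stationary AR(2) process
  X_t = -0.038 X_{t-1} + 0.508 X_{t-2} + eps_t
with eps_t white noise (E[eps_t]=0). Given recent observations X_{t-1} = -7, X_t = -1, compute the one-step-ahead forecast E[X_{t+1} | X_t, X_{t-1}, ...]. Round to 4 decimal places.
E[X_{t+1} \mid \mathcal F_t] = -3.5180

For an AR(p) model X_t = c + sum_i phi_i X_{t-i} + eps_t, the
one-step-ahead conditional mean is
  E[X_{t+1} | X_t, ...] = c + sum_i phi_i X_{t+1-i}.
Substitute known values:
  E[X_{t+1} | ...] = (-0.038) * (-1) + (0.508) * (-7)
                   = -3.5180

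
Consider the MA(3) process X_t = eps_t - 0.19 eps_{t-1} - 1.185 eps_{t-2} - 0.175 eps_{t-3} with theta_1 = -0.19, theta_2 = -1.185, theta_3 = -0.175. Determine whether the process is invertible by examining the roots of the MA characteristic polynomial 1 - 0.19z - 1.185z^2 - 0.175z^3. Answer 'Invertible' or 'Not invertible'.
\text{Not invertible}

The MA(q) characteristic polynomial is P(z) = 1 - 0.19z - 1.185z^2 - 0.175z^3.
Invertibility requires all roots to lie outside the unit circle, i.e. |z| > 1 for every root.
Degree 3: look for a simple real root z0 first, then factor out (1 - z/z0) and solve the remaining quadratic.
Testing z0 = 0.8: P(0.8) = 1 + (-0.19)(0.8) + (-1.185)(0.8)^2 + (-0.175)(0.8)^3
  = 1 + (-0.152) + (-0.7584) + (-0.0896) = 0.  So z_0 = 0.8 is a root, |z_0| = 0.8.
Divide out the factor (1 - 1.25 z) = (1 - z/z0) (since 1/z0 = 1.25):
  P(z) = (1 - 1.25 z)(1 + (1.06) z + (0.14) z^2)
  [check: z-coef 1.06 - (1.25) = -0.19; z^2-coef 0.14 - (1.25)(1.06) = -1.185; z^3-coef -(1.25)(0.14) = -0.175.]
Remaining roots from the quadratic factor 1 + (1.06) z + (0.14) z^2:
  Set 1 + (1.06) z + (0.14) z^2 = 0, i.e. a z^2 + b z + c = 0 with a = 0.14, b = 1.06, c = 1.
  Discriminant D = b^2 - 4ac = (1.06)^2 - 4*(0.14)*1 = 1.1236 - (0.56) = 0.5636.
  D >= 0, so the roots are real: z = (-b +/- sqrt(D)) / (2a) = (-1.06 +/- 0.750733) / (0.28).
    z_1 = (-1.06 + 0.750733) / (0.28) = -1.1045,   |z_1| = 1.1045.
    z_2 = (-1.06 - 0.750733) / (0.28) = -6.4669,   |z_2| = 6.4669.
Moduli of all roots: 0.8000, 1.1045, 6.4669.
All moduli strictly greater than 1? No.
Verdict: Not invertible.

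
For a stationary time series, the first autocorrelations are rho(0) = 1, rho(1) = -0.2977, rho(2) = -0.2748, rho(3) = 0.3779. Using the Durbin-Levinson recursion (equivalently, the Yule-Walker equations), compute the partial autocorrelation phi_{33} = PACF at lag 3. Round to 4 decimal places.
\phi_{33} = 0.1889

The PACF at lag k is phi_{kk}, the last component of the solution
to the Yule-Walker system G_k phi = r_k where
  (G_k)_{ij} = rho(|i - j|), (r_k)_i = rho(i), i,j = 1..k.
Equivalently, Durbin-Levinson gives phi_{kk} iteratively:
  phi_{11} = rho(1)
  phi_{kk} = [rho(k) - sum_{j=1..k-1} phi_{k-1,j} rho(k-j)]
            / [1 - sum_{j=1..k-1} phi_{k-1,j} rho(j)],
  phi_{k,j} = phi_{k-1,j} - phi_{kk} phi_{k-1,k-j},  j = 1..k-1.
Step k = 1:
  phi_11 = rho(1) = -0.2977.
Step k = 2:
  phi_22 = [rho(2) - phi_11 rho(1)] / [1 - phi_11 rho(1)] = [-0.2748 - (-0.2977)(-0.2977)] / [1 - (-0.2977)(-0.2977)]
         = -0.36342529 / 0.91137471 = -0.398766.
  Update: phi_21 = phi_11 - phi_22 phi_11 = -0.2977 - (-0.398766)(-0.2977) = -0.416413.
Step k = 3:
  phi_33 = [rho(3) - phi_21 rho(2) - phi_22 rho(1)] / [1 - phi_21 rho(1) - phi_22 rho(2)]
    numerator   = 0.3779 - (-0.416413)(-0.2748) - (-0.398766)(-0.2977) = 0.14475715
    denominator = 1 - (-0.416413)(-0.2977) - (-0.398766)(-0.2748) = 0.76645304
  phi_33 = 0.14475715 / 0.76645304 = 0.1889.
Therefore phi_{33} = 0.1889.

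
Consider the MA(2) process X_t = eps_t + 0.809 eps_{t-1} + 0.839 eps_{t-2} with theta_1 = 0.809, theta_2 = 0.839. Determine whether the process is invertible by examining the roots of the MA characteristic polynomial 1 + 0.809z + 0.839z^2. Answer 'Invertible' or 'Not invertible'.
\text{Invertible}

The MA(q) characteristic polynomial is P(z) = 1 + 0.809z + 0.839z^2.
Invertibility requires all roots to lie outside the unit circle, i.e. |z| > 1 for every root.
Set 1 + (0.809) z + (0.839) z^2 = 0, i.e. a z^2 + b z + c = 0 with a = 0.839, b = 0.809, c = 1.
Discriminant D = b^2 - 4ac = (0.809)^2 - 4*(0.839)*1 = 0.654481 - (3.356) = -2.701519.
D < 0, so the roots are the complex-conjugate pair z = (-b +/- i sqrt(-D)) / (2a) = -0.4821 +/- 0.9795i.
For a conjugate pair |z|^2 = z * conj(z) = (product of roots) = c/a = 1/(0.839) = 1.191895, so |z| = sqrt(1.191895) = 1.0917 for both roots.
Moduli of all roots: 1.0917, 1.0917.
All moduli strictly greater than 1? Yes.
Verdict: Invertible.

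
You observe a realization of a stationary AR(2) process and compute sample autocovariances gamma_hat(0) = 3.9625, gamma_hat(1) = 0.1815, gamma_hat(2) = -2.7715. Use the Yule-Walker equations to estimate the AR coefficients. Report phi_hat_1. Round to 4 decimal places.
\hat\phi_{1} = 0.0780

The Yule-Walker equations for an AR(p) process read, in matrix form,
  Gamma_p phi = r_p,   with   (Gamma_p)_{ij} = gamma(|i - j|),
                       (r_p)_i = gamma(i),   i,j = 1..p.
Substitute the sample gammas (Toeplitz matrix and right-hand side of size 2):
  Gamma_p = [[3.9625, 0.1815], [0.1815, 3.9625]]
  r_p     = [0.1815, -2.7715]
Written out:
  3.9625 phi_1 + 0.1815 phi_2 = 0.1815
  0.1815 phi_1 + 3.9625 phi_2 = -2.7715
Solve by Cramer's rule:
  det = gamma(0)^2 - gamma(1)^2 = (3.9625)^2 - (0.1815)^2 = 15.70140625 - 0.03294225 = 15.668464
  phi_hat_1 = [gamma(1) gamma(0) - gamma(1) gamma(2)] / det = [(0.1815)(3.9625) - (0.1815)(-2.7715)] / 15.668464 = 1.222221 / 15.668464 = 0.078
  phi_hat_2 = [gamma(0) gamma(2) - gamma(1)^2] / det = [(3.9625)(-2.7715) - (0.1815)^2] / 15.668464 = -11.015011 / 15.668464 = -0.703
So phi_hat = [0.0780, -0.7030].
Therefore phi_hat_1 = 0.0780.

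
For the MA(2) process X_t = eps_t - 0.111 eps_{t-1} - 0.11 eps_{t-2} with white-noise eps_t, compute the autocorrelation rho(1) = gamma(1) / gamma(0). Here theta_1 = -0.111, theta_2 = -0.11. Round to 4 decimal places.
\rho(1) = -0.0964

For an MA(q) process with theta_0 = 1, the autocovariance is
  gamma(k) = sigma^2 * sum_{i=0..q-k} theta_i * theta_{i+k},
and rho(k) = gamma(k) / gamma(0). Sigma^2 cancels.
  numerator   = (1)*(-0.111) + (-0.111)*(-0.11) = -0.09879.
  denominator = (1)^2 + (-0.111)^2 + (-0.11)^2 = 1.024421.
  rho(1) = -0.09879 / 1.024421 = -0.0964.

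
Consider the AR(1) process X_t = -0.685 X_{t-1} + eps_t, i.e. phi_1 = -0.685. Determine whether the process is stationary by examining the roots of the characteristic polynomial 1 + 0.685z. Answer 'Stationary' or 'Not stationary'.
\text{Stationary}

The AR(p) characteristic polynomial is P(z) = 1 + 0.685z.
Stationarity requires all roots to lie outside the unit circle, i.e. |z| > 1 for every root.
This is linear in z: 1 + (0.685) z = 0  =>  z = -1/(0.685) = -1.459854,  |z| = 1.459854.
Moduli of all roots: 1.4599.
All moduli strictly greater than 1? Yes.
Verdict: Stationary.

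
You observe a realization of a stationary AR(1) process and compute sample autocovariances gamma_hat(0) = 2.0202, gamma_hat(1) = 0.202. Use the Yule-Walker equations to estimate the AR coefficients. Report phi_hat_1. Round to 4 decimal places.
\hat\phi_{1} = 0.1000

The Yule-Walker equations for an AR(p) process read, in matrix form,
  Gamma_p phi = r_p,   with   (Gamma_p)_{ij} = gamma(|i - j|),
                       (r_p)_i = gamma(i),   i,j = 1..p.
Substitute the sample gammas (Toeplitz matrix and right-hand side of size 1):
  Gamma_p = [[2.0202]]
  r_p     = [0.202]
With p = 1 this is the single equation gamma(0) phi_1 = gamma(1):
  phi_hat_1 = gamma(1) / gamma(0) = 0.202 / 2.0202 = 0.1000.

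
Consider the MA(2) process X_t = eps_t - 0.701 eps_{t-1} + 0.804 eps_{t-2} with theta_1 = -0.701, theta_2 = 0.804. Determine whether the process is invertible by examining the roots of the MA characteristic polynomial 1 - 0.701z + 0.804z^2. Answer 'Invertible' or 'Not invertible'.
\text{Invertible}

The MA(q) characteristic polynomial is P(z) = 1 - 0.701z + 0.804z^2.
Invertibility requires all roots to lie outside the unit circle, i.e. |z| > 1 for every root.
Set 1 + (-0.701) z + (0.804) z^2 = 0, i.e. a z^2 + b z + c = 0 with a = 0.804, b = -0.701, c = 1.
Discriminant D = b^2 - 4ac = (-0.701)^2 - 4*(0.804)*1 = 0.491401 - (3.216) = -2.724599.
D < 0, so the roots are the complex-conjugate pair z = (-b +/- i sqrt(-D)) / (2a) = 0.4359 +/- 1.0265i.
For a conjugate pair |z|^2 = z * conj(z) = (product of roots) = c/a = 1/(0.804) = 1.243781, so |z| = sqrt(1.243781) = 1.1152 for both roots.
Moduli of all roots: 1.1152, 1.1152.
All moduli strictly greater than 1? Yes.
Verdict: Invertible.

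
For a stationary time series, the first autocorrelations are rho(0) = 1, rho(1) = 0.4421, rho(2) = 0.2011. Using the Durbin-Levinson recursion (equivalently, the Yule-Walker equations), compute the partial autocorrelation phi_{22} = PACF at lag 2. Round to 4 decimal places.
\phi_{22} = 0.0070

The PACF at lag k is phi_{kk}, the last component of the solution
to the Yule-Walker system G_k phi = r_k where
  (G_k)_{ij} = rho(|i - j|), (r_k)_i = rho(i), i,j = 1..k.
Equivalently, Durbin-Levinson gives phi_{kk} iteratively:
  phi_{11} = rho(1)
  phi_{kk} = [rho(k) - sum_{j=1..k-1} phi_{k-1,j} rho(k-j)]
            / [1 - sum_{j=1..k-1} phi_{k-1,j} rho(j)],
  phi_{k,j} = phi_{k-1,j} - phi_{kk} phi_{k-1,k-j},  j = 1..k-1.
Step k = 1:
  phi_11 = rho(1) = 0.4421.
Step k = 2:
  phi_22 = [rho(2) - phi_11 rho(1)] / [1 - phi_11 rho(1)] = [0.2011 - (0.4421)(0.4421)] / [1 - (0.4421)(0.4421)]
         = 0.00564759 / 0.80454759 = 0.007.
Therefore phi_{22} = 0.0070.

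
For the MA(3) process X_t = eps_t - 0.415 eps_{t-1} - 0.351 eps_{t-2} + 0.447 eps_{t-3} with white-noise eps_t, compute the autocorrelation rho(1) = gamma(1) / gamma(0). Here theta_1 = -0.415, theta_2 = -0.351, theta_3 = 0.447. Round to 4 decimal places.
\rho(1) = -0.2851

For an MA(q) process with theta_0 = 1, the autocovariance is
  gamma(k) = sigma^2 * sum_{i=0..q-k} theta_i * theta_{i+k},
and rho(k) = gamma(k) / gamma(0). Sigma^2 cancels.
  numerator   = (1)*(-0.415) + (-0.415)*(-0.351) + (-0.351)*(0.447) = -0.426232.
  denominator = (1)^2 + (-0.415)^2 + (-0.351)^2 + (0.447)^2 = 1.495235.
  rho(1) = -0.426232 / 1.495235 = -0.2851.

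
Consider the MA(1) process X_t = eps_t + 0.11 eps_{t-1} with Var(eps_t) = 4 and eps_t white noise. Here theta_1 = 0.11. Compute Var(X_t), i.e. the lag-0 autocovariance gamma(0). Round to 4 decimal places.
\gamma(0) = 4.0484

For an MA(q) process X_t = eps_t + sum_i theta_i eps_{t-i} with
Var(eps_t) = sigma^2, the variance is
  gamma(0) = sigma^2 * (1 + sum_i theta_i^2).
  sum_i theta_i^2 = (0.11)^2 = 0.0121.
  gamma(0) = 4 * (1 + 0.0121) = 4 * 1.0121 = 4.0484.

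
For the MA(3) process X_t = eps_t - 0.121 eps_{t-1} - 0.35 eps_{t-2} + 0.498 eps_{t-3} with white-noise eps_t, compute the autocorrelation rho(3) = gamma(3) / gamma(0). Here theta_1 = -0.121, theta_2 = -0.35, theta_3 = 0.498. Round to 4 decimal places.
\rho(3) = 0.3595

For an MA(q) process with theta_0 = 1, the autocovariance is
  gamma(k) = sigma^2 * sum_{i=0..q-k} theta_i * theta_{i+k},
and rho(k) = gamma(k) / gamma(0). Sigma^2 cancels.
  numerator   = (1)*(0.498) = 0.498.
  denominator = (1)^2 + (-0.121)^2 + (-0.35)^2 + (0.498)^2 = 1.385145.
  rho(3) = 0.498 / 1.385145 = 0.3595.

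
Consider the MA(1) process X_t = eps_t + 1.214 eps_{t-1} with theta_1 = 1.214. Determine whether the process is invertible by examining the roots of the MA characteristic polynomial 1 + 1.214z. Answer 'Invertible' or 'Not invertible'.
\text{Not invertible}

The MA(q) characteristic polynomial is P(z) = 1 + 1.214z.
Invertibility requires all roots to lie outside the unit circle, i.e. |z| > 1 for every root.
This is linear in z: 1 + (1.214) z = 0  =>  z = -1/(1.214) = -0.823723,  |z| = 0.823723.
Moduli of all roots: 0.8237.
All moduli strictly greater than 1? No.
Verdict: Not invertible.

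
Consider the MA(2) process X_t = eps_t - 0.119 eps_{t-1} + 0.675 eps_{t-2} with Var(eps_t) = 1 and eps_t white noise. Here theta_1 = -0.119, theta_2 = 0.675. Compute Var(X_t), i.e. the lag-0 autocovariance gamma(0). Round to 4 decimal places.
\gamma(0) = 1.4698

For an MA(q) process X_t = eps_t + sum_i theta_i eps_{t-i} with
Var(eps_t) = sigma^2, the variance is
  gamma(0) = sigma^2 * (1 + sum_i theta_i^2).
  sum_i theta_i^2 = (-0.119)^2 + (0.675)^2 = 0.014161 + 0.455625 = 0.469786.
  gamma(0) = 1 * (1 + 0.469786) = 1 * 1.469786 = 1.469786, which rounds to 1.4698.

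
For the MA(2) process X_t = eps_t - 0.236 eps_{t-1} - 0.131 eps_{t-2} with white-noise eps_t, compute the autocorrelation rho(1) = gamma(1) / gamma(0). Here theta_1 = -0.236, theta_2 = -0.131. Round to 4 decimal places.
\rho(1) = -0.1912

For an MA(q) process with theta_0 = 1, the autocovariance is
  gamma(k) = sigma^2 * sum_{i=0..q-k} theta_i * theta_{i+k},
and rho(k) = gamma(k) / gamma(0). Sigma^2 cancels.
  numerator   = (1)*(-0.236) + (-0.236)*(-0.131) = -0.205084.
  denominator = (1)^2 + (-0.236)^2 + (-0.131)^2 = 1.072857.
  rho(1) = -0.205084 / 1.072857 = -0.1912.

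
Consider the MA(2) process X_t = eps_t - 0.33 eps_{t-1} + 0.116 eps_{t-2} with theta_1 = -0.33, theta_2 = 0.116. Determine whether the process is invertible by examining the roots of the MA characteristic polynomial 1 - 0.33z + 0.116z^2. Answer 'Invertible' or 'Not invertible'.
\text{Invertible}

The MA(q) characteristic polynomial is P(z) = 1 - 0.33z + 0.116z^2.
Invertibility requires all roots to lie outside the unit circle, i.e. |z| > 1 for every root.
Set 1 + (-0.33) z + (0.116) z^2 = 0, i.e. a z^2 + b z + c = 0 with a = 0.116, b = -0.33, c = 1.
Discriminant D = b^2 - 4ac = (-0.33)^2 - 4*(0.116)*1 = 0.1089 - (0.464) = -0.3551.
D < 0, so the roots are the complex-conjugate pair z = (-b +/- i sqrt(-D)) / (2a) = 1.4224 +/- 2.5685i.
For a conjugate pair |z|^2 = z * conj(z) = (product of roots) = c/a = 1/(0.116) = 8.62069, so |z| = sqrt(8.62069) = 2.9361 for both roots.
Moduli of all roots: 2.9361, 2.9361.
All moduli strictly greater than 1? Yes.
Verdict: Invertible.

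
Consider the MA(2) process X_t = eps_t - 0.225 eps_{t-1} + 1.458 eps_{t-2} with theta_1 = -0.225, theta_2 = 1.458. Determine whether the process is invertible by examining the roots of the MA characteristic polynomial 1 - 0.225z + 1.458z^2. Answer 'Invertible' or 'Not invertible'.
\text{Not invertible}

The MA(q) characteristic polynomial is P(z) = 1 - 0.225z + 1.458z^2.
Invertibility requires all roots to lie outside the unit circle, i.e. |z| > 1 for every root.
Set 1 + (-0.225) z + (1.458) z^2 = 0, i.e. a z^2 + b z + c = 0 with a = 1.458, b = -0.225, c = 1.
Discriminant D = b^2 - 4ac = (-0.225)^2 - 4*(1.458)*1 = 0.050625 - (5.832) = -5.781375.
D < 0, so the roots are the complex-conjugate pair z = (-b +/- i sqrt(-D)) / (2a) = 0.0772 +/- 0.8246i.
For a conjugate pair |z|^2 = z * conj(z) = (product of roots) = c/a = 1/(1.458) = 0.685871, so |z| = sqrt(0.685871) = 0.8282 for both roots.
Moduli of all roots: 0.8282, 0.8282.
All moduli strictly greater than 1? No.
Verdict: Not invertible.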